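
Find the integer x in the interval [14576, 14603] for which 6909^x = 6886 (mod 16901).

14595

Compute 6909^14576 mod 16901 = 1488, then multiply by 6909 repeatedly:
  6909^14576=1488  6909^14577=4784  6909^14578=11201  6909^14579=14931  6909^14580=11476
  6909^14581=5093  6909^14582=16556  6909^14583=16337  6909^14584=7455  6909^14585=9248
  6909^14586=8652  6909^14587=14732  6909^14588=5566  6909^14589=5719  6909^14590=14934
  6909^14591=15302  6909^14592=5763  6909^14593=14712  6909^14594=2594  6909^14595=6886
Found 6886 at exponent 14595.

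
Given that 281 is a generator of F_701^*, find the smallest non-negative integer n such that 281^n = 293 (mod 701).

412

Baby-step giant-step with m = ceil(sqrt(700)) = 27.
Baby table (281^j mod 701 for j=0..26):
  0:1  1:281  2:449  3:690  4:414  5:669  6:121  7:353
  8:352  9:71  10:323  11:334  12:621  13:653  14:532  15:179
  16:528  17:457  18:134  19:501  20:581  21:629  22:97  23:619
  24:91  25:335  26:201
Giant step factor: 281^(-27) ≡ 236 (mod 701).
Scan 293·236^i mod 701 for i = 0, 1, …:
  i=0: 293   i=1: 450   i=2: 349   i=3: 347
  i=4: 576   i=5: 643   i=6: 332   i=7: 541
  i=8: 94   i=9: 453     …   i=14: 652
  i=15: 353
Match at i=15, j=7: n = 15·27 + 7 = 412.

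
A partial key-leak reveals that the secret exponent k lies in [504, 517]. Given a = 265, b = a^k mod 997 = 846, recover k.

506

Compute 265^504 mod 997 = 442, then multiply by 265 repeatedly:
  265^504=442  265^505=481  265^506=846
Found 846 at exponent 506.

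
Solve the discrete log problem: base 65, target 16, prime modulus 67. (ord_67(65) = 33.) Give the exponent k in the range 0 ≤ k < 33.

4

Successive powers of 65 modulo 67:
  65^0=1  65^1=65  65^2=4  65^3=59  65^4=16
So 65^4 ≡ 16 (mod 67), giving k = 4.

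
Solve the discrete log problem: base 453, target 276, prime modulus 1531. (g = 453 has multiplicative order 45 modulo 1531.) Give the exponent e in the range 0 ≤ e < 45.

10

Baby-step giant-step with m = ceil(sqrt(45)) = 7.
Baby table (453^j mod 1531 for j=0..6):
  0:1  1:453  2:55  3:419  4:1494  5:80  6:1027
Giant step factor: 453^(-7) ≡ 706 (mod 1531).
Scan 276·706^i mod 1531 for i = 0, 1, …:
  i=0: 276   i=1: 419
Match at i=1, j=3: e = 1·7 + 3 = 10.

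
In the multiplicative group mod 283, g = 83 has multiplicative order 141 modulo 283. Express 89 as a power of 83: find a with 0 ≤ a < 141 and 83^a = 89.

8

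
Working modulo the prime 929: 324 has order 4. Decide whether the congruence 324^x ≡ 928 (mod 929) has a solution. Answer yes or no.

yes

⟨324⟩ has order 4; its elements mod 929 are {1, 324, 605, 928}.
928 is in this set.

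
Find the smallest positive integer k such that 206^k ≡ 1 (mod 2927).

77

The order of 206 must divide p − 1 = 2926 = 2 · 7 · 11 · 19.
Divisors: 1, 2, 7, 11, 14, 19, 22, 38, 77, 133, 154, 209, 266, 418, 1463, 2926.
Check each in increasing order: 206^1 ≡ 206;  206^2 ≡ 1458;  206^7 ≡ 119;  206^11 ≡ 2868;  206^14 ≡ 2453;  206^19 ≡ 2539;  206^22 ≡ 554;  206^38 ≡ 1267;  206^77 ≡ 1.
Smallest exponent giving 1 is 77.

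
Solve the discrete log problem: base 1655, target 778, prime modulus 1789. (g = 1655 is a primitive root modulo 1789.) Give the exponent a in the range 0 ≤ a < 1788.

4

Successive powers of 1655 modulo 1789:
  1655^0=1  1655^1=1655  1655^2=66  1655^3=101  1655^4=778
So 1655^4 ≡ 778 (mod 1789), giving a = 4.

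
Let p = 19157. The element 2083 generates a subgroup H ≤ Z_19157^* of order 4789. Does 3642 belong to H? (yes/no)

3642 ∈ ⟨2083⟩ iff 3642^4789 ≡ 1 (mod 19157), since |⟨2083⟩| = 4789.
3642^4789 mod 19157 = 19156.
Since 19156 ≠ 1, 3642 does not lie in the subgroup.

no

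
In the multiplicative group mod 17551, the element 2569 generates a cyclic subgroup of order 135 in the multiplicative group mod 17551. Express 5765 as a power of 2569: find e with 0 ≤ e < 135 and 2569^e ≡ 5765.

119

Baby-step giant-step with m = ceil(sqrt(135)) = 12.
Baby table (2569^j mod 17551 for j=0..11):
  0:1  1:2569  2:585  3:11030  4:8756  5:11333  6:14919  7:13078
  8:4768  9:15945  10:16222  11:8244
Giant step factor: 2569^(-12) ≡ 1664 (mod 17551).
Scan 5765·1664^i mod 17551 for i = 0, 1, …:
  i=0: 5765   i=1: 10114   i=2: 15838   i=3: 10381
  i=4: 3800   i=5: 4840   i=6: 15402   i=7: 4468
  i=8: 10679   i=9: 8244
Match at i=9, j=11: e = 9·12 + 11 = 119.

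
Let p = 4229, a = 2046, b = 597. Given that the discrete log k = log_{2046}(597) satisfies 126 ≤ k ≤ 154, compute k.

135

Compute 2046^126 mod 4229 = 1044, then multiply by 2046 repeatedly:
  2046^126=1044  2046^127=379  2046^128=1527  2046^129=3240  2046^130=2197
  2046^131=3864  2046^132=1743  2046^133=1131  2046^134=763  2046^135=597
Found 597 at exponent 135.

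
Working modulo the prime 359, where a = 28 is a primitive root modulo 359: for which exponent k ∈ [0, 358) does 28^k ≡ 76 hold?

135

Baby-step giant-step with m = ceil(sqrt(358)) = 19.
Baby table (28^j mod 359 for j=0..18):
  0:1  1:28  2:66  3:53  4:48  5:267  6:296  7:31
  8:150  9:251  10:207  11:52  12:20  13:201  14:243  15:342
  16:242  17:314  18:176
Giant step factor: 28^(-19) ≡ 348 (mod 359).
Scan 76·348^i mod 359 for i = 0, 1, …:
  i=0: 76   i=1: 241   i=2: 221   i=3: 82
  i=4: 175   i=5: 229   i=6: 353   i=7: 66
Match at i=7, j=2: k = 7·19 + 2 = 135.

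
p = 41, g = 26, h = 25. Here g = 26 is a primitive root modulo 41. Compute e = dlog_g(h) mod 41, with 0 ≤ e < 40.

12

Successive powers of 26 modulo 41:
  26^0=1  26^1=26  26^2=20  26^3=28  26^4=31  26^5=27
  26^6=5  26^7=7  26^8=18  26^9=17  26^10=32  26^11=12
  26^12=25
So 26^12 ≡ 25 (mod 41), giving e = 12.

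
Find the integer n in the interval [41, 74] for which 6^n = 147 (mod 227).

46

Compute 6^41 mod 227 = 163, then multiply by 6 repeatedly:
  6^41=163  6^42=70  6^43=193  6^44=23  6^45=138
  6^46=147
Found 147 at exponent 46.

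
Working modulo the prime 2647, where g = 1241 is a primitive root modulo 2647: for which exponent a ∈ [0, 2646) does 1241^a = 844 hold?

434

Baby-step giant-step with m = ceil(sqrt(2646)) = 52.
Baby table (1241^j mod 2647 for j=0..51):
  0:1  1:1241  2:2174  3:641  4:1381  5:1212  6:596  7:1123
  8:1321  9:868  10:2506  11:2368  12:518  13:2264  14:1157  15:1163
  16:668  17:477  18:1676  19:2021  20:1352  21:2281  22:1078  23:1063
  24:977  25:131  26:1104  27:1565  28:1914  29:915  30:2599  31:1313
  32:1528  33:996  34:2534  35:58  36:509  37:1683  38:120  39:688
  40:1474  41:157  42:1606  43:2502  44:51  45:2410  46:2347  47:927
  48:1609  49:931  50:1279  51:1686
Giant step factor: 1241^(-52) ≡ 737 (mod 2647).
Scan 844·737^i mod 2647 for i = 0, 1, …:
  i=0: 844   i=1: 2630   i=2: 706   i=3: 1510
  i=4: 1130   i=5: 1652   i=6: 2551   i=7: 717
  i=8: 1676
Match at i=8, j=18: a = 8·52 + 18 = 434.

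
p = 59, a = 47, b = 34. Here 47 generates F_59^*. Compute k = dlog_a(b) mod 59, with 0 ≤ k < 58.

27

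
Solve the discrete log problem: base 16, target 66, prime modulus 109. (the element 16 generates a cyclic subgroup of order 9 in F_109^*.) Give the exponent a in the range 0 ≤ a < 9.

Successive powers of 16 modulo 109:
  16^0=1  16^1=16  16^2=38  16^3=63  16^4=27  16^5=105
  16^6=45  16^7=66
So 16^7 ≡ 66 (mod 109), giving a = 7.

7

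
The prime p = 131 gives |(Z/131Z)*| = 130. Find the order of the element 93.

130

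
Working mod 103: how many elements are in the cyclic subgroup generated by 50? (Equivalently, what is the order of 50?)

The order of 50 must divide p − 1 = 102 = 2 · 3 · 17.
Divisors: 1, 2, 3, 6, 17, 34, 51, 102.
Check each in increasing order: 50^1 ≡ 50;  50^2 ≡ 28;  50^3 ≡ 61;  50^6 ≡ 13;  50^17 ≡ 46;  50^34 ≡ 56;  50^51 ≡ 1.
Smallest exponent giving 1 is 51.

51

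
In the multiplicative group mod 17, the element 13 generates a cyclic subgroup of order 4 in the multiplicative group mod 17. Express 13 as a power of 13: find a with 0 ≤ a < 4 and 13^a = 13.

1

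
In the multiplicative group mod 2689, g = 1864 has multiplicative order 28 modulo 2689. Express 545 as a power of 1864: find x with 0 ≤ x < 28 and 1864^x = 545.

5

Successive powers of 1864 modulo 2689:
  1864^0=1  1864^1=1864  1864^2=308  1864^3=1355  1864^4=749  1864^5=545
So 1864^5 ≡ 545 (mod 2689), giving x = 5.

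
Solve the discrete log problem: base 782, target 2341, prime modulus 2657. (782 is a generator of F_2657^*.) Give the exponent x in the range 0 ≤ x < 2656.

1246

Baby-step giant-step with m = ceil(sqrt(2656)) = 52.
Baby table (782^j mod 2657 for j=0..51):
  0:1  1:782  2:414  3:2251  4:1348  5:1964  6:102  7:54
  8:2373  9:1100  10:1989  11:1053  12:2433  13:194  14:259  15:606
  16:946  17:1126  18:1065  19:1189  20:2505  21:701  22:840  23:601
  24:2350  25:1713  26:438  27:2420  28:656  29:191  30:570  31:2021
  32:2164  33:2396  34:487  35:883  36:2343  37:1553  38:197  39:2605
  40:1848  41:2385  42:2513  43:1643  44:1495  45:10  46:2506  47:1483
  48:1254  49:195  50:1041  51:1020
Giant step factor: 782^(-52) ≡ 2101 (mod 2657).
Scan 2341·2101^i mod 2657 for i = 0, 1, …:
  i=0: 2341   i=1: 334   i=2: 286   i=3: 404
  i=4: 1221   i=5: 1316   i=6: 1636   i=7: 1735
  i=8: 2488   i=9: 969     …   i=22: 1513
  i=23: 1041
Match at i=23, j=50: x = 23·52 + 50 = 1246.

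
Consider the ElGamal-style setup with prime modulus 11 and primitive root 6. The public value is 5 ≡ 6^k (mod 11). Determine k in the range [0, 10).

Successive powers of 6 modulo 11:
  6^0=1  6^1=6  6^2=3  6^3=7  6^4=9  6^5=10
  6^6=5
So 6^6 ≡ 5 (mod 11), giving k = 6.

6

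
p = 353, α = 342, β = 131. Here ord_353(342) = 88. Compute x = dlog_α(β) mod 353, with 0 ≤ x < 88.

Baby-step giant-step with m = ceil(sqrt(88)) = 10.
Baby table (342^j mod 353 for j=0..9):
  0:1  1:342  2:121  3:81  4:168  5:270  6:207  7:194
  8:337  9:176
Giant step factor: 342^(-10) ≡ 289 (mod 353).
Scan 131·289^i mod 353 for i = 0, 1, …:
  i=0: 131   i=1: 88   i=2: 16   i=3: 35
  i=4: 231   i=5: 42   i=6: 136   i=7: 121
Match at i=7, j=2: x = 7·10 + 2 = 72.

72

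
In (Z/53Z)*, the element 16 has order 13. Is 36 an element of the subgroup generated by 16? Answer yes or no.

yes

⟨16⟩ has order 13; its elements mod 53 are {1, 10, 13, 15, 16, 24, 28, 36, 42, 44, 46, 47, 49}.
36 is in this set.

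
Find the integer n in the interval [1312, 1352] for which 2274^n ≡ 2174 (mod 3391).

1349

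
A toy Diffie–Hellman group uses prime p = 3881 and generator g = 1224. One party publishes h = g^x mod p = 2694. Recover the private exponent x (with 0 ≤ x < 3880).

Baby-step giant-step with m = ceil(sqrt(3880)) = 63.
Baby table (1224^j mod 3881 for j=0..62):
  0:1  1:1224  2:110  3:2686  4:457  5:504  6:3698  7:1106
  8:3156  9:1349  10:1751  11:912  12:2441  13:3295  14:721  15:1517
  16:1690  17:3868  18:3493  19:2451  20:11  21:1821  22:1210  23:2379
  24:1146  25:1663  26:1868  27:523  28:3668  29:3196  30:3737  31:2270
  32:3565  33:1316  34:169  35:1163  36:3066  37:3738  38:3494  39:3675
  40:121  41:626  42:1667  43:2883  44:963  45:2769  46:1143  47:1872
  48:1538  49:227  50:2297  51:1684  52:405  53:2833  54:1859  55:1150
  56:2678  57:2308  58:3505  59:1615  60:1331  61:3005  62:2813
Giant step factor: 1224^(-63) ≡ 3525 (mod 3881).
Scan 2694·3525^i mod 3881 for i = 0, 1, …:
  i=0: 2694   i=1: 3424   i=2: 3571   i=3: 1692
  i=4: 3084   i=5: 419   i=6: 2195   i=7: 2542
  i=8: 3202   i=9: 1102     …   i=30: 2077
  i=31: 1859
Match at i=31, j=54: x = 31·63 + 54 = 2007.

2007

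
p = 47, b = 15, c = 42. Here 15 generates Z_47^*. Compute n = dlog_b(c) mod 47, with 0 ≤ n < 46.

34

Baby-step giant-step with m = ceil(sqrt(46)) = 7.
Baby table (15^j mod 47 for j=0..6):
  0:1  1:15  2:37  3:38  4:6  5:43  6:34
Giant step factor: 15^(-7) ≡ 20 (mod 47).
Scan 42·20^i mod 47 for i = 0, 1, …:
  i=0: 42   i=1: 41   i=2: 21   i=3: 44
  i=4: 34
Match at i=4, j=6: n = 4·7 + 6 = 34.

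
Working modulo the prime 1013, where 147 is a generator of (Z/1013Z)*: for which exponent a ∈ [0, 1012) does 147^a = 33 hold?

25

Baby-step giant-step with m = ceil(sqrt(1012)) = 32.
Baby table (147^j mod 1013 for j=0..31):
  0:1  1:147  2:336  3:768  4:453  5:746  6:258  7:445
  8:583  9:609  10:379  11:1011  12:719  13:341  14:490  15:107
  16:534  17:497  18:123  19:860  20:808  21:255  22:4  23:588
  24:331  25:33  26:799  27:958  28:19  29:767  30:306  31:410
Giant step factor: 147^(-32) ≡ 868 (mod 1013).
Scan 33·868^i mod 1013 for i = 0, 1, …:
  i=0: 33
Match at i=0, j=25: a = 0·32 + 25 = 25.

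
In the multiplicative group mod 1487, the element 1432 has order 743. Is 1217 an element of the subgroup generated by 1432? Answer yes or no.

yes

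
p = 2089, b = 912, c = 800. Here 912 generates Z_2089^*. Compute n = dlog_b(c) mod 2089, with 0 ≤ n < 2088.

Baby-step giant-step with m = ceil(sqrt(2088)) = 46.
Baby table (912^j mod 2089 for j=0..45):
  0:1  1:912  2:322  3:1204  4:1323  5:1223  6:1939  7:1074
  8:1836  9:1143  10:5  11:382  12:1610  13:1842  14:348  15:1937
  16:1339  17:1192  18:824  19:1537  20:25  21:1910  22:1783  23:854
  24:1740  25:1329  26:428  27:1782  28:2031  29:1418  30:125  31:1194
  32:559  33:92  34:344  35:378  36:51  37:554  38:1799  39:823
  40:625  41:1792  42:706  43:460  44:1720  45:1890
Giant step factor: 912^(-46) ≡ 213 (mod 2089).
Scan 800·213^i mod 2089 for i = 0, 1, …:
  i=0: 800   i=1: 1191   i=2: 914   i=3: 405
  i=4: 616   i=5: 1690   i=6: 662   i=7: 1043
  i=8: 725   i=9: 1928   i=10: 1220   i=11: 824
Match at i=11, j=18: n = 11·46 + 18 = 524.

524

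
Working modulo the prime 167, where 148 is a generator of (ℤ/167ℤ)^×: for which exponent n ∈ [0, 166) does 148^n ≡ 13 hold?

49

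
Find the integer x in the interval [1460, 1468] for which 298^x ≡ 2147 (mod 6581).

1467

Compute 298^1460 mod 6581 = 4938, then multiply by 298 repeatedly:
  298^1460=4938  298^1461=3961  298^1462=2379  298^1463=4775  298^1464=1454
  298^1465=5527  298^1466=1796  298^1467=2147
Found 2147 at exponent 1467.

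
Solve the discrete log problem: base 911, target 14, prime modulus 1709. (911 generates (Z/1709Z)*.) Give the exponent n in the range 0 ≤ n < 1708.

789

Baby-step giant-step with m = ceil(sqrt(1708)) = 42.
Baby table (911^j mod 1709 for j=0..41):
  0:1  1:911  2:1056  3:1558  4:868  5:1190  6:584  7:525
  8:1464  9:684  10:1048  11:1106  12:965  13:689  14:476  15:1259
  16:210  17:1611  18:1299  19:761  20:1126  21:386  22:1301  23:874
  24:1529  25:84  26:1328  27:1545  28:988  29:1134  30:838  31:1204
  32:1375  33:1637  34:1059  35:873  36:618  37:737  38:1479  39:677
  40:1507  41:550
Giant step factor: 911^(-42) ≡ 1436 (mod 1709).
Scan 14·1436^i mod 1709 for i = 0, 1, …:
  i=0: 14   i=1: 1305   i=2: 916   i=3: 1155
  i=4: 850   i=5: 374   i=6: 438   i=7: 56
  i=8: 93   i=9: 246     …   i=17: 1390
  i=18: 1637
Match at i=18, j=33: n = 18·42 + 33 = 789.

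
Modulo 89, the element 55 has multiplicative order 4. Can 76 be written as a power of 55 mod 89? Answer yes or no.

no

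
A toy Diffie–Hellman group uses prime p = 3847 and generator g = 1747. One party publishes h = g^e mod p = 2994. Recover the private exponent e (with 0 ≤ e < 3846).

Baby-step giant-step with m = ceil(sqrt(3846)) = 63.
Baby table (1747^j mod 3847 for j=0..62):
  0:1  1:1747  2:1338  3:2357  4:1389  5:2973  6:381  7:76
  8:1974  9:1666  10:2170  11:1695  12:2822  13:2027  14:1929  15:3838
  16:3512  17:3346  18:1869  19:2887  20:172  21:418  22:3163  23:1469
  24:394  25:3552  26:133  27:1531  28:992  29:1874  30:81  31:3015
  32:662  33:2414  34:946  35:2299  36:85  37:2309  38:2167  39:301
  40:2655  41:2650  42:1609  43:2613  44:2369  45:3118  46:3641  47:1736
  48:1356  49:3027  50:2391  51:3082  52:2301  53:3579  54:1138  55:3034
  56:3079  57:907  58:3412  59:1761  60:2714  61:1854  62:3611
Giant step factor: 1747^(-63) ≡ 2408 (mod 3847).
Scan 2994·2408^i mod 3847 for i = 0, 1, …:
  i=0: 2994   i=1: 274   i=2: 1955   i=3: 2759
  i=4: 3750   i=5: 1091   i=6: 3474   i=7: 2014
  i=8: 2492   i=9: 3263   i=10: 1730   i=11: 3386
  i=12: 1695
Match at i=12, j=11: e = 12·63 + 11 = 767.

767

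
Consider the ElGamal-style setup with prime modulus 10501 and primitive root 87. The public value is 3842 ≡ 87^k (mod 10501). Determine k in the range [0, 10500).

16

Successive powers of 87 modulo 10501:
  87^0=1  87^1=87  87^2=7569  87^3=7441  87^4=6806  87^5=4066
  87^6=7209  87^7=7624  87^8=1725  87^9=3061  87^10=3782  87^11=3503
  87^12=232  87^13=9683  87^14=2341  87^15=4148  87^16=3842
So 87^16 ≡ 3842 (mod 10501), giving k = 16.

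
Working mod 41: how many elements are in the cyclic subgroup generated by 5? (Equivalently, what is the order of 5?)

The order of 5 must divide p − 1 = 40 = 2^3 · 5.
Divisors: 1, 2, 4, 5, 8, 10, 20, 40.
Check each in increasing order: 5^1 ≡ 5;  5^2 ≡ 25;  5^4 ≡ 10;  5^5 ≡ 9;  5^8 ≡ 18;  5^10 ≡ 40;  5^20 ≡ 1.
Smallest exponent giving 1 is 20.

20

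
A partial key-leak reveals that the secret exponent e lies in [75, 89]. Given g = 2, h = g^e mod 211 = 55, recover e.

Compute 2^75 mod 211 = 153, then multiply by 2 repeatedly:
  2^75=153  2^76=95  2^77=190  2^78=169  2^79=127
  2^80=43  2^81=86  2^82=172  2^83=133  2^84=55
Found 55 at exponent 84.

84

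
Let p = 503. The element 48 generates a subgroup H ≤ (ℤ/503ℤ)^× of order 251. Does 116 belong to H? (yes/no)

116 ∈ ⟨48⟩ iff 116^251 ≡ 1 (mod 503), since |⟨48⟩| = 251.
116^251 mod 503 = 502.
Since 502 ≠ 1, 116 does not lie in the subgroup.

no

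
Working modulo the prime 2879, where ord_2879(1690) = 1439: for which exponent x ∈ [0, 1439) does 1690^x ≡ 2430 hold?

807

Baby-step giant-step with m = ceil(sqrt(1439)) = 38.
Baby table (1690^j mod 2879 for j=0..37):
  0:1  1:1690  2:132  3:1397  4:150  5:148  6:2526  7:2262
  8:2347  9:2047  10:1751  11:2457  12:812  13:1876  14:661  15:38
  16:882  17:2137  18:1264  19:2821  20:2745  21:981  22:2465  23:2816
  24:53  25:321  26:1238  27:2066  28:2192  29:2086  30:1444  31:1847
  32:594  33:1968  34:675  35:666  36:2730  37:1542
Giant step factor: 1690^(-38) ≡ 1579 (mod 2879).
Scan 2430·1579^i mod 2879 for i = 0, 1, …:
  i=0: 2430   i=1: 2142   i=2: 2272   i=3: 254
  i=4: 885   i=5: 1100   i=6: 863   i=7: 910
  i=8: 269   i=9: 1538     …   i=20: 2419
  i=21: 2047
Match at i=21, j=9: x = 21·38 + 9 = 807.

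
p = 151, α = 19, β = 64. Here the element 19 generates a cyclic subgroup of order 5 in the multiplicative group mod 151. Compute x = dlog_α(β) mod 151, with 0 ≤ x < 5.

Successive powers of 19 modulo 151:
  19^0=1  19^1=19  19^2=59  19^3=64
So 19^3 ≡ 64 (mod 151), giving x = 3.

3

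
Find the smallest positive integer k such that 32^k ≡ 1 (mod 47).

The order of 32 must divide p − 1 = 46 = 2 · 23.
Divisors: 1, 2, 23, 46.
Check each in increasing order: 32^1 ≡ 32;  32^2 ≡ 37;  32^23 ≡ 1.
Smallest exponent giving 1 is 23.

23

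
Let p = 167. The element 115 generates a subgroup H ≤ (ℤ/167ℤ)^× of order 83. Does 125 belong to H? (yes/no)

125 ∈ ⟨115⟩ iff 125^83 ≡ 1 (mod 167), since |⟨115⟩| = 83.
125^83 mod 167 = 166.
Since 166 ≠ 1, 125 does not lie in the subgroup.

no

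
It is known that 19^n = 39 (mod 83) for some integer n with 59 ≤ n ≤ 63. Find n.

59

Compute 19^59 mod 83 = 39, then multiply by 19 repeatedly:
  19^59=39
Found 39 at exponent 59.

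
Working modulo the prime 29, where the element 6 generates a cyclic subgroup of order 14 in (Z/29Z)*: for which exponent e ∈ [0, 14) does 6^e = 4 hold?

5

Successive powers of 6 modulo 29:
  6^0=1  6^1=6  6^2=7  6^3=13  6^4=20  6^5=4
So 6^5 ≡ 4 (mod 29), giving e = 5.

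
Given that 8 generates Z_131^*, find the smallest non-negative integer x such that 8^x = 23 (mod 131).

Baby-step giant-step with m = ceil(sqrt(130)) = 12.
Baby table (8^j mod 131 for j=0..11):
  0:1  1:8  2:64  3:119  4:35  5:18  6:13  7:104
  8:46  9:106  10:62  11:103
Giant step factor: 8^(-12) ≡ 100 (mod 131).
Scan 23·100^i mod 131 for i = 0, 1, …:
  i=0: 23   i=1: 73   i=2: 95   i=3: 68
  i=4: 119
Match at i=4, j=3: x = 4·12 + 3 = 51.

51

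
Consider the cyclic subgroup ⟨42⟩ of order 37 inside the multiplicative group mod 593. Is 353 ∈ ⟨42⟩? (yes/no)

yes

353 ∈ ⟨42⟩ iff 353^37 ≡ 1 (mod 593), since |⟨42⟩| = 37.
353^37 mod 593 = 1.
Since 1 = 1, 353 lies in the subgroup.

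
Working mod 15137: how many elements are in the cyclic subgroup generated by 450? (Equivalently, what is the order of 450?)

7568

The order of 450 must divide p − 1 = 15136 = 2^5 · 11 · 43.
Divisors: 1, 2, 4, 8, 11, 16, 22, 32, 43, 44, 86, 88, 172, 176, 344, 352, 473, 688, 946, 1376, 1892, 3784, 7568, 15136.
Check each in increasing order: 450^1 ≡ 450;  450^2 ≡ 5719;  450^4 ≡ 11041;  450^8 ≡ 5420;  450^11 ≡ 1459;  450^16 ≡ 10620;  450^22 ≡ 9501;  450^32 ≡ 13750;  450^43 ≡ 4725;  450^44 ≡ 7070;  450^86 ≡ 13687;  450^88 ≡ 2526;  450^172 ≡ 13594;  450^176 ≡ 7999;  450^344 ≡ 4340;  450^352 ≡ 15039;  450^473 ≡ 1498;  450^688 ≡ 5172;  450^946 ≡ 3728;  450^1376 ≡ 2505;  450^1892 ≡ 2218;  450^3784 ≡ 15136;  450^7568 ≡ 1.
Smallest exponent giving 1 is 7568.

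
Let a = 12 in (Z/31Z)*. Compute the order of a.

30

The order of 12 must divide p − 1 = 30 = 2 · 3 · 5.
Divisors: 1, 2, 3, 5, 6, 10, 15, 30.
Check each in increasing order: 12^1 ≡ 12;  12^2 ≡ 20;  12^3 ≡ 23;  12^5 ≡ 26;  12^6 ≡ 2;  12^10 ≡ 25;  12^15 ≡ 30;  12^30 ≡ 1.
Smallest exponent giving 1 is 30.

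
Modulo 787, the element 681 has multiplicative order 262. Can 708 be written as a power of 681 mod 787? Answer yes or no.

no

708 ∈ ⟨681⟩ iff 708^262 ≡ 1 (mod 787), since |⟨681⟩| = 262.
708^262 mod 787 = 379.
Since 379 ≠ 1, 708 does not lie in the subgroup.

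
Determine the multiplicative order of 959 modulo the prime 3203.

1601

The order of 959 must divide p − 1 = 3202 = 2 · 1601.
Divisors: 1, 2, 1601, 3202.
Check each in increasing order: 959^1 ≡ 959;  959^2 ≡ 420;  959^1601 ≡ 1.
Smallest exponent giving 1 is 1601.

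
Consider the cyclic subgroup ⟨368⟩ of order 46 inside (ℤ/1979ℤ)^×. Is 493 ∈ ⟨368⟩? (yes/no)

yes

493 ∈ ⟨368⟩ iff 493^46 ≡ 1 (mod 1979), since |⟨368⟩| = 46.
493^46 mod 1979 = 1.
Since 1 = 1, 493 lies in the subgroup.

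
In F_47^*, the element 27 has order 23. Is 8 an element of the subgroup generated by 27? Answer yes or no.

yes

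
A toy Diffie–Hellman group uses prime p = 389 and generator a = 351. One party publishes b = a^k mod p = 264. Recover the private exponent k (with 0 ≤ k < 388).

Baby-step giant-step with m = ceil(sqrt(388)) = 20.
Baby table (351^j mod 389 for j=0..19):
  0:1  1:351  2:277  3:366  4:96  5:242  6:140  7:126
  8:269  9:281  10:214  11:37  12:150  13:135  14:316  15:51
  16:7  17:123  18:383  19:228
Giant step factor: 351^(-20) ≡ 11 (mod 389).
Scan 264·11^i mod 389 for i = 0, 1, …:
  i=0: 264   i=1: 181   i=2: 46   i=3: 117
  i=4: 120   i=5: 153   i=6: 127   i=7: 230
  i=8: 196   i=9: 211     …   i=13: 202
  i=14: 277
Match at i=14, j=2: k = 14·20 + 2 = 282.

282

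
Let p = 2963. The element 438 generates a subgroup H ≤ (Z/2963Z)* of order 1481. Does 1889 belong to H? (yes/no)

1889 ∈ ⟨438⟩ iff 1889^1481 ≡ 1 (mod 2963), since |⟨438⟩| = 1481.
1889^1481 mod 2963 = 1.
Since 1 = 1, 1889 lies in the subgroup.

yes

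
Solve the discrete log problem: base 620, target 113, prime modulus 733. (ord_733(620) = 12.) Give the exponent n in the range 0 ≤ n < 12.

7

Successive powers of 620 modulo 733:
  620^0=1  620^1=620  620^2=308  620^3=380  620^4=307  620^5=493
  620^6=732  620^7=113
So 620^7 ≡ 113 (mod 733), giving n = 7.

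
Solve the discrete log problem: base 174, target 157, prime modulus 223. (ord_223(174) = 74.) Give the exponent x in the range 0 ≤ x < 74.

Successive powers of 174 modulo 223:
  174^0=1  174^1=174  174^2=171  174^3=95  174^4=28  174^5=189
  174^6=105  174^7=207  174^8=115  174^9=163  174^10=41  174^11=221
  174^12=98  174^13=104  174^14=33  174^15=167  174^16=68  174^17=13
  174^18=32  174^19=216  174^20=120  174^21=141  174^22=4  174^23=27
  174^24=15  174^25=157
So 174^25 ≡ 157 (mod 223), giving x = 25.

25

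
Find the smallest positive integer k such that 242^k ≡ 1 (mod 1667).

The order of 242 must divide p − 1 = 1666 = 2 · 7^2 · 17.
Divisors: 1, 2, 7, 14, 17, 34, 49, 98, 119, 238, 833, 1666.
Check each in increasing order: 242^1 ≡ 242;  242^2 ≡ 219;  242^7 ≡ 479;  242^14 ≡ 1062;  242^17 ≡ 955;  242^34 ≡ 176;  242^49 ≡ 326;  242^98 ≡ 1255;  242^119 ≡ 1666;  242^238 ≡ 1.
Smallest exponent giving 1 is 238.

238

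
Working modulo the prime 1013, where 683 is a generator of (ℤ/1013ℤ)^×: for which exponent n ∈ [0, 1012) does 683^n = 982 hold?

971

Baby-step giant-step with m = ceil(sqrt(1012)) = 32.
Baby table (683^j mod 1013 for j=0..31):
  0:1  1:683  2:509  3:188  4:766  5:470  6:902  7:162
  8:229  9:405  10:66  11:506  12:165  13:252  14:919  15:630
  16:778  17:562  18:932  19:392  20:304  21:980  22:760  23:424
  24:887  25:47  26:698  27:624  28:732  29:547  30:817  31:861
Giant step factor: 683^(-32) ≡ 614 (mod 1013).
Scan 982·614^i mod 1013 for i = 0, 1, …:
  i=0: 982   i=1: 213   i=2: 105   i=3: 651
  i=4: 592   i=5: 834   i=6: 511   i=7: 737
  i=8: 720   i=9: 412     …   i=29: 245
  i=30: 506
Match at i=30, j=11: n = 30·32 + 11 = 971.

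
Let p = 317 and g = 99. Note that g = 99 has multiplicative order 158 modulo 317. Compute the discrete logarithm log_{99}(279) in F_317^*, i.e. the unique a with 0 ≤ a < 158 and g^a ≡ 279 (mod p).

3

Successive powers of 99 modulo 317:
  99^0=1  99^1=99  99^2=291  99^3=279
So 99^3 ≡ 279 (mod 317), giving a = 3.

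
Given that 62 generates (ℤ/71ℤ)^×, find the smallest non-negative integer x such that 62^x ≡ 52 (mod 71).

3

Successive powers of 62 modulo 71:
  62^0=1  62^1=62  62^2=10  62^3=52
So 62^3 ≡ 52 (mod 71), giving x = 3.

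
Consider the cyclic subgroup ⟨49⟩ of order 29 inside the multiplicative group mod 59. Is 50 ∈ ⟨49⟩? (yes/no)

50 ∈ ⟨49⟩ iff 50^29 ≡ 1 (mod 59), since |⟨49⟩| = 29.
50^29 mod 59 = 58.
Since 58 ≠ 1, 50 does not lie in the subgroup.

no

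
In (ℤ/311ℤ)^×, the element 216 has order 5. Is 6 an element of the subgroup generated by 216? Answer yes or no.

yes

⟨216⟩ has order 5; its elements mod 311 are {1, 6, 36, 52, 216}.
6 is in this set.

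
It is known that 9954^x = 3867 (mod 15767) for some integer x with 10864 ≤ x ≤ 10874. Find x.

10867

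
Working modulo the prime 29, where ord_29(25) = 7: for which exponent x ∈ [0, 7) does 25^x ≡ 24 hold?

Successive powers of 25 modulo 29:
  25^0=1  25^1=25  25^2=16  25^3=23  25^4=24
So 25^4 ≡ 24 (mod 29), giving x = 4.

4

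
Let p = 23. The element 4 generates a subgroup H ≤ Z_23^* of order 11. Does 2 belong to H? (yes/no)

yes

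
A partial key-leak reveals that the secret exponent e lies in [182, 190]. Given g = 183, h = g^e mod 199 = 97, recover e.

Compute 183^182 mod 199 = 169, then multiply by 183 repeatedly:
  183^182=169  183^183=82  183^184=81  183^185=97
Found 97 at exponent 185.

185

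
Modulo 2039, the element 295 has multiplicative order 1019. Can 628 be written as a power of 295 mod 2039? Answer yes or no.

628 ∈ ⟨295⟩ iff 628^1019 ≡ 1 (mod 2039), since |⟨295⟩| = 1019.
628^1019 mod 2039 = 2038.
Since 2038 ≠ 1, 628 does not lie in the subgroup.

no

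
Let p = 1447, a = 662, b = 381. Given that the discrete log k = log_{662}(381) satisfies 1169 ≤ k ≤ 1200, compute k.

Compute 662^1169 mod 1447 = 1117, then multiply by 662 repeatedly:
  662^1169=1117  662^1170=37  662^1171=1342  662^1172=1393  662^1173=427
  662^1174=509  662^1175=1254  662^1176=1017  662^1177=399  662^1178=784
  662^1179=982  662^1180=381
Found 381 at exponent 1180.

1180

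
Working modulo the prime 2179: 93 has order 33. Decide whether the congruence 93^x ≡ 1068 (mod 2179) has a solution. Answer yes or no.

no

1068 ∈ ⟨93⟩ iff 1068^33 ≡ 1 (mod 2179), since |⟨93⟩| = 33.
1068^33 mod 2179 = 131.
Since 131 ≠ 1, 1068 does not lie in the subgroup.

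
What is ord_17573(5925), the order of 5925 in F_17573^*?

The order of 5925 must divide p − 1 = 17572 = 2^2 · 23 · 191.
Divisors: 1, 2, 4, 23, 46, 92, 191, 382, 764, 4393, 8786, 17572.
Check each in increasing order: 5925^1 ≡ 5925;  5925^2 ≡ 12344;  5925^4 ≡ 16426;  5925^23 ≡ 2528;  5925^46 ≡ 11785;  5925^92 ≡ 6806;  5925^191 ≡ 6429;  5925^382 ≡ 345;  5925^764 ≡ 13587;  5925^4393 ≡ 17572;  5925^8786 ≡ 1.
Smallest exponent giving 1 is 8786.

8786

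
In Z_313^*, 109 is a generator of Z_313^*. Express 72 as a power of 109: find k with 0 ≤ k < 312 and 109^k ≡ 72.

86

Baby-step giant-step with m = ceil(sqrt(312)) = 18.
Baby table (109^j mod 313 for j=0..17):
  0:1  1:109  2:300  3:148  4:169  5:267  6:307  7:285
  8:78  9:51  10:238  11:276  12:36  13:168  14:158  15:7
  16:137  17:222
Giant step factor: 109^(-18) ≡ 71 (mod 313).
Scan 72·71^i mod 313 for i = 0, 1, …:
  i=0: 72   i=1: 104   i=2: 185   i=3: 302
  i=4: 158
Match at i=4, j=14: k = 4·18 + 14 = 86.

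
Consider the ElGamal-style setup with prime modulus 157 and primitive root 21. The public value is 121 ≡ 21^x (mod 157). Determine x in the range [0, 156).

Baby-step giant-step with m = ceil(sqrt(156)) = 13.
Baby table (21^j mod 157 for j=0..12):
  0:1  1:21  2:127  3:155  4:115  5:60  6:4  7:84
  8:37  9:149  10:146  11:83  12:16
Giant step factor: 21^(-13) ≡ 50 (mod 157).
Scan 121·50^i mod 157 for i = 0, 1, …:
  i=0: 121   i=1: 84
Match at i=1, j=7: x = 1·13 + 7 = 20.

20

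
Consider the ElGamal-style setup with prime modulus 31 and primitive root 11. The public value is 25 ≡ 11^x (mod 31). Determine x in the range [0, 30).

20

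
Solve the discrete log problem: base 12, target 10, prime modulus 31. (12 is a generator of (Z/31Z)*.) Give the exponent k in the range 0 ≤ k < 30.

26

Successive powers of 12 modulo 31:
  12^0=1  12^1=12  12^2=20  12^3=23  12^4=28  12^5=26
  12^6=2  12^7=24  12^8=9  12^9=15  12^10=25  12^11=21
  12^12=4  12^13=17  12^14=18  12^15=30  12^16=19  12^17=11
  12^18=8  12^19=3  12^20=5  12^21=29  12^22=7  12^23=22
  12^24=16  12^25=6  12^26=10
So 12^26 ≡ 10 (mod 31), giving k = 26.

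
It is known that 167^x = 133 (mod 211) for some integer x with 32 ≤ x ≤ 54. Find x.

Compute 167^32 mod 211 = 53, then multiply by 167 repeatedly:
  167^32=53  167^33=200  167^34=62  167^35=15  167^36=184
  167^37=133
Found 133 at exponent 37.

37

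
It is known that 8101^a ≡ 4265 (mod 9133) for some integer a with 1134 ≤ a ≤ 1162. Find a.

1151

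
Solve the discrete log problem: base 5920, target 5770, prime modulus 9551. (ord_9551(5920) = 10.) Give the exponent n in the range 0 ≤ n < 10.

Successive powers of 5920 modulo 9551:
  5920^0=1  5920^1=5920  5920^2=3781  5920^3=5527  5920^4=7665  5920^5=9550
  5920^6=3631  5920^7=5770
So 5920^7 ≡ 5770 (mod 9551), giving n = 7.

7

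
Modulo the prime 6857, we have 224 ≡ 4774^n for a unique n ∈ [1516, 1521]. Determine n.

1516

Compute 4774^1516 mod 6857 = 224, then multiply by 4774 repeatedly:
  4774^1516=224
Found 224 at exponent 1516.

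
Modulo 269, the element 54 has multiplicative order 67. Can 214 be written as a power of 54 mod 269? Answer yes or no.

yes

214 ∈ ⟨54⟩ iff 214^67 ≡ 1 (mod 269), since |⟨54⟩| = 67.
214^67 mod 269 = 1.
Since 1 = 1, 214 lies in the subgroup.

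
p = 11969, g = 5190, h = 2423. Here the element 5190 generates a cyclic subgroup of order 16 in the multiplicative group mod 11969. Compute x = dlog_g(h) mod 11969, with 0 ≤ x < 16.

13

Successive powers of 5190 modulo 11969:
  5190^0=1  5190^1=5190  5190^2=5850  5190^3=8116  5190^4=3129  5190^5=9546
  5190^6=4049  5190^7=8715  5190^8=11968  5190^9=6779  5190^10=6119  5190^11=3853
  5190^12=8840  5190^13=2423
So 5190^13 ≡ 2423 (mod 11969), giving x = 13.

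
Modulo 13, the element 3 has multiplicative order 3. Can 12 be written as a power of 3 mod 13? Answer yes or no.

⟨3⟩ has order 3; its elements mod 13 are {1, 3, 9}.
12 is not in this set.

no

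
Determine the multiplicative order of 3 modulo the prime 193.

16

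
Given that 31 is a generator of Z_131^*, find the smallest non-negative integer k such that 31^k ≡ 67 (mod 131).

Baby-step giant-step with m = ceil(sqrt(130)) = 12.
Baby table (31^j mod 131 for j=0..11):
  0:1  1:31  2:44  3:54  4:102  5:18  6:34  7:6
  8:55  9:2  10:62  11:88
Giant step factor: 31^(-12) ≡ 74 (mod 131).
Scan 67·74^i mod 131 for i = 0, 1, …:
  i=0: 67   i=1: 111   i=2: 92   i=3: 127
  i=4: 97   i=5: 104   i=6: 98   i=7: 47
  i=8: 72   i=9: 88
Match at i=9, j=11: k = 9·12 + 11 = 119.

119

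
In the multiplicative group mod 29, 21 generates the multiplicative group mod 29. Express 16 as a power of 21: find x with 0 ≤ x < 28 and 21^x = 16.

Successive powers of 21 modulo 29:
  21^0=1  21^1=21  21^2=6  21^3=10  21^4=7  21^5=2
  21^6=13  21^7=12  21^8=20  21^9=14  21^10=4  21^11=26
  21^12=24  21^13=11  21^14=28  21^15=8  21^16=23  21^17=19
  21^18=22  21^19=27  21^20=16
So 21^20 ≡ 16 (mod 29), giving x = 20.

20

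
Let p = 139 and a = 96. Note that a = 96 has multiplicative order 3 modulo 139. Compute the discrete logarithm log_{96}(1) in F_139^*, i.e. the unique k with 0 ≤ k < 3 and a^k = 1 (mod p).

Successive powers of 96 modulo 139:
  96^0=1
So 96^0 ≡ 1 (mod 139), giving k = 0.

0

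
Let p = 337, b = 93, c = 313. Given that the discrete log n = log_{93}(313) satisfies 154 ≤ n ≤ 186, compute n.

158

Compute 93^154 mod 337 = 283, then multiply by 93 repeatedly:
  93^154=283  93^155=33  93^156=36  93^157=315  93^158=313
Found 313 at exponent 158.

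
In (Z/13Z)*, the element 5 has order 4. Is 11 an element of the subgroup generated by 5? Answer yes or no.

no

⟨5⟩ has order 4; its elements mod 13 are {1, 5, 8, 12}.
11 is not in this set.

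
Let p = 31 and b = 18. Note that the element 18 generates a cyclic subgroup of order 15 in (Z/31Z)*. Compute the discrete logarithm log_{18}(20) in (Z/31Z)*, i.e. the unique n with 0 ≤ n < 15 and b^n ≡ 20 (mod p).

13

Successive powers of 18 modulo 31:
  18^0=1  18^1=18  18^2=14  18^3=4  18^4=10  18^5=25
  18^6=16  18^7=9  18^8=7  18^9=2  18^10=5  18^11=28
  18^12=8  18^13=20
So 18^13 ≡ 20 (mod 31), giving n = 13.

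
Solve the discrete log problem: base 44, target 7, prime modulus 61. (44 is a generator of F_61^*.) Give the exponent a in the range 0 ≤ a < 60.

17

Baby-step giant-step with m = ceil(sqrt(60)) = 8.
Baby table (44^j mod 61 for j=0..7):
  0:1  1:44  2:45  3:28  4:12  5:40  6:52  7:31
Giant step factor: 44^(-8) ≡ 25 (mod 61).
Scan 7·25^i mod 61 for i = 0, 1, …:
  i=0: 7   i=1: 53   i=2: 44
Match at i=2, j=1: a = 2·8 + 1 = 17.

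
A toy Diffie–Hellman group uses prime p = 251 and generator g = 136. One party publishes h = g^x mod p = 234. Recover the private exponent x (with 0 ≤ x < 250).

231

Baby-step giant-step with m = ceil(sqrt(250)) = 16.
Baby table (136^j mod 251 for j=0..15):
  0:1  1:136  2:173  3:185  4:60  5:128  6:89  7:56
  8:86  9:150  10:69  11:97  12:140  13:215  14:124  15:47
Giant step factor: 136^(-16) ≡ 118 (mod 251).
Scan 234·118^i mod 251 for i = 0, 1, …:
  i=0: 234   i=1: 2   i=2: 236   i=3: 238
  i=4: 223   i=5: 210   i=6: 182   i=7: 141
  i=8: 72   i=9: 213     …   i=13: 26
  i=14: 56
Match at i=14, j=7: x = 14·16 + 7 = 231.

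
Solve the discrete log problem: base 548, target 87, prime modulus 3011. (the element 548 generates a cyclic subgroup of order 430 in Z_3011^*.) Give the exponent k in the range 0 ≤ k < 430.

Baby-step giant-step with m = ceil(sqrt(430)) = 21.
Baby table (548^j mod 3011 for j=0..20):
  0:1  1:548  2:2215  3:387  4:1306  5:2081  6:2230  7:2585
  8:1410  9:1864  10:743  11:679  12:1739  13:1496  14:816  15:1540
  16:840  17:2648  18:2813  19:2903  20:1036
Giant step factor: 548^(-21) ≡ 2592 (mod 3011).
Scan 87·2592^i mod 3011 for i = 0, 1, …:
  i=0: 87   i=1: 2690   i=2: 2015   i=3: 1806
  i=4: 2058   i=5: 1855   i=6: 2604   i=7: 1917
  i=8: 714   i=9: 1934     …   i=19: 1053
  i=20: 1410
Match at i=20, j=8: k = 20·21 + 8 = 428.

428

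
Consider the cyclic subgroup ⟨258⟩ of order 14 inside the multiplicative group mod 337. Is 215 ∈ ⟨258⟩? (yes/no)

no

215 ∈ ⟨258⟩ iff 215^14 ≡ 1 (mod 337), since |⟨258⟩| = 14.
215^14 mod 337 = 252.
Since 252 ≠ 1, 215 does not lie in the subgroup.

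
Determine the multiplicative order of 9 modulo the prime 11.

The order of 9 must divide p − 1 = 10 = 2 · 5.
Divisors: 1, 2, 5, 10.
Check each in increasing order: 9^1 ≡ 9;  9^2 ≡ 4;  9^5 ≡ 1.
Smallest exponent giving 1 is 5.

5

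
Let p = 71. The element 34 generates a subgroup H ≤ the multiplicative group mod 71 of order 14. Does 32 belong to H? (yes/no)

⟨34⟩ has order 14; its elements mod 71 are {1, 20, 23, 26, 30, 32, 34, 37, 39, 41, 45, 48, 51, 70}.
32 is in this set.

yes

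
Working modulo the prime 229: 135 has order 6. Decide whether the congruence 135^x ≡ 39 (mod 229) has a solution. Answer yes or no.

no

⟨135⟩ has order 6; its elements mod 229 are {1, 94, 95, 134, 135, 228}.
39 is not in this set.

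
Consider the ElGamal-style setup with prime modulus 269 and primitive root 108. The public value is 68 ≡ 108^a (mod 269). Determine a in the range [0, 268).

Baby-step giant-step with m = ceil(sqrt(268)) = 17.
Baby table (108^j mod 269 for j=0..16):
  0:1  1:108  2:97  3:254  4:263  5:159  6:225  7:90
  8:36  9:122  10:264  11:267  12:53  13:75  14:30  15:12
  16:220
Giant step factor: 108^(-17) ≡ 107 (mod 269).
Scan 68·107^i mod 269 for i = 0, 1, …:
  i=0: 68   i=1: 13   i=2: 46   i=3: 80
  i=4: 221   i=5: 244   i=6: 15   i=7: 260
  i=8: 113   i=9: 255     …   i=13: 89
  i=14: 108
Match at i=14, j=1: a = 14·17 + 1 = 239.

239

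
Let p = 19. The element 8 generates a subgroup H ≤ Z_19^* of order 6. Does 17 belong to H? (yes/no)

⟨8⟩ has order 6; its elements mod 19 are {1, 7, 8, 11, 12, 18}.
17 is not in this set.

no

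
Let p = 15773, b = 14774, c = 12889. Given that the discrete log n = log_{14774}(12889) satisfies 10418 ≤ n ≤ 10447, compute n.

Compute 14774^10418 mod 15773 = 1535, then multiply by 14774 repeatedly:
  14774^10418=1535  14774^10419=12289  14774^10420=10456  14774^10421=11955  14774^10422=12889
Found 12889 at exponent 10422.

10422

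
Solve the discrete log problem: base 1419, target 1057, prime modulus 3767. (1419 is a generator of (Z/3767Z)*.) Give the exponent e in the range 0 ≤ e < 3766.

Baby-step giant-step with m = ceil(sqrt(3766)) = 62.
Baby table (1419^j mod 3767 for j=0..61):
  0:1  1:1419  2:1983  3:3695  4:3308  5:370  6:1417  7:2912
  8:3496  9:3452  10:1288  11:677  12:78  13:1439  14:227  15:1918
  16:1868  17:2491  18:1283  19:1116  20:1464  21:1799  22:2522  23:68
  24:2317  25:2999  26:2638  27:2691  28:2558  29:2181  30:2132  31:407
  32:1182  33:943  34:832  35:1537  36:3677  37:368  38:2346  39:2713
  40:3640  41:603  42:548  43:1610  44:1788  45:1981  46:857  47:3109
  48:514  49:2335  50:2172  51:662  52:1395  53:1830  54:1307  55:1269
  56:85  57:71  58:2807  59:1414  60:2422  61:1314
Giant step factor: 1419^(-62) ≡ 761 (mod 3767).
Scan 1057·761^i mod 3767 for i = 0, 1, …:
  i=0: 1057   i=1: 2006   i=2: 931   i=3: 295
  i=4: 2242   i=5: 3478   i=6: 2324   i=7: 1841
  i=8: 3444   i=9: 2819     …   i=58: 2235
  i=59: 1918
Match at i=59, j=15: e = 59·62 + 15 = 3673.

3673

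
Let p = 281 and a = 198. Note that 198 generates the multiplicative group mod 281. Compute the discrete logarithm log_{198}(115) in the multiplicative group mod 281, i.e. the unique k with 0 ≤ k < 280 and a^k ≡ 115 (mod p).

Baby-step giant-step with m = ceil(sqrt(280)) = 17.
Baby table (198^j mod 281 for j=0..16):
  0:1  1:198  2:145  3:48  4:231  5:216  6:56  7:129
  8:252  9:159  10:10  11:13  12:45  13:199  14:62  15:193
  16:279
Giant step factor: 198^(-17) ≡ 259 (mod 281).
Scan 115·259^i mod 281 for i = 0, 1, …:
  i=0: 115   i=1: 280   i=2: 22   i=3: 78
  i=4: 251   i=5: 98   i=6: 92   i=7: 224
  i=8: 130   i=9: 231
Match at i=9, j=4: k = 9·17 + 4 = 157.

157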